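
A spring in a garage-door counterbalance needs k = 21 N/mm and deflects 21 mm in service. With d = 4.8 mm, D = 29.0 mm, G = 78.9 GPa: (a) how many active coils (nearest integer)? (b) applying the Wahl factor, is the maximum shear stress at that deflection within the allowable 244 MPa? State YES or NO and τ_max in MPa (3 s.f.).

N_a = Gd⁴/(8D³k) = (78.9×10³)(4.8⁴)/(8·29.0³·21) = 10.22 → N_a = 10
Actual rate k = Gd⁴/(8D³·10) = 21.466 N/mm
Working load F = kδ = 21.466·21 = 450.79 N
C = 29.0/4.8 = 6.0417; K_W = (4C−1)/(4C−4)+0.615/C = 1.2506
τ_max = K_W·8FD/(πd³) = 1.2506·301.02 = 376.44 MPa
τ_max > 244 MPa → exceeds allowable

(a) 10 coils; (b) NO, τ_max = 376 MPa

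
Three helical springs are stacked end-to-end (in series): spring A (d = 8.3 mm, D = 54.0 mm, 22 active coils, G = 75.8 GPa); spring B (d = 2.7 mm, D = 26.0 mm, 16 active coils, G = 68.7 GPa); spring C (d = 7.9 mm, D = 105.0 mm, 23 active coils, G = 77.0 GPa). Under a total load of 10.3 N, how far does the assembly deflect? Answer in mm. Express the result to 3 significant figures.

14.5 mm

k_A = Gd⁴/(8D³N_a) = (75.8×10³)(8.3⁴)/(8·54.0³·22) = 12.98 N/mm
k_B = Gd⁴/(8D³N_a) = (68.7×10³)(2.7⁴)/(8·26.0³·16) = 1.6229 N/mm
k_C = Gd⁴/(8D³N_a) = (77.0×10³)(7.9⁴)/(8·105.0³·23) = 1.408 N/mm
Series: 1/k_eq = 1/12.98 + 1/1.6229 + 1/1.408 = 1.4034; k_eq = 0.71253 N/mm
δ = F/k_eq = 10.3/0.71253 = 14.455 mm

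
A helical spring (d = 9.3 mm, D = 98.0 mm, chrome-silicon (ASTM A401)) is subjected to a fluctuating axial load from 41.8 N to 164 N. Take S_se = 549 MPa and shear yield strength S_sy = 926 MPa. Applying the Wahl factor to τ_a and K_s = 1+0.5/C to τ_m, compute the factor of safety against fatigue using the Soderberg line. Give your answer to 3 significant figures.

C = D/d = 98.0/9.3 = 10.5376; K_W = (4C−1)/(4C−4)+0.615/C = 1.1370; K_s = 1+0.5/C = 1.0474
F_a = (F_max−F_min)/2 = 61.1 N; F_m = (F_max+F_min)/2 = 102.9 N
τ_a = K_W·8F_aD/(πd³) = 1.1370 × 18.957 = 21.554 MPa
τ_m = K_s·8F_mD/(πd³) = 1.0474 × 31.925 = 33.44 MPa
Soderberg: 1/n_f = τ_a/S_se + τ_m/S_sy = 21.554/549 + 33.44/926 = 0.03926 + 0.03611 = 0.075372
n_f = 1/0.075372 = 13.27

13.3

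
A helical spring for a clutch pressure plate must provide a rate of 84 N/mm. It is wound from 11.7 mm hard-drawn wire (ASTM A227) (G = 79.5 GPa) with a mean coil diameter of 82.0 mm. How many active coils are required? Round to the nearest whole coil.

N_a = Gd⁴/(8D³k) = (79.5×10³ × 11.7⁴)/(8 × 82.0³ × 84)
    = 1.48974e+09 / 3.70519e+08 = 4.021 → 4 coils

4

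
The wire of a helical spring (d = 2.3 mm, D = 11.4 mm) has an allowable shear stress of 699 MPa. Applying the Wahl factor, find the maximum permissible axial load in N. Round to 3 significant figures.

223 N

C = D/d = 11.4/2.3 = 4.9565
K_W = (4C−1)/(4C−4) + 0.615/C = 18.826/15.826 + 0.1241 = 1.3136
τ_max = K·8FD/(πd³) → F_max = τ_allow·πd³/(8DK)
F_max = 699·π·2.3³/(8·11.4·1.3136) = 26718/119.8 = 223.02 N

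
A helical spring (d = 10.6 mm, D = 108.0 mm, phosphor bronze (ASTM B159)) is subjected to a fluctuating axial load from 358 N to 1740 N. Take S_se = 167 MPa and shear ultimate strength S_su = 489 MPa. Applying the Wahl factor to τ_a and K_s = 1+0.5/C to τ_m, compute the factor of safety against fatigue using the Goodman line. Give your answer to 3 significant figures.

C = D/d = 108.0/10.6 = 10.1887; K_W = (4C−1)/(4C−4)+0.615/C = 1.1420; K_s = 1+0.5/C = 1.0491
F_a = (F_max−F_min)/2 = 691 N; F_m = (F_max+F_min)/2 = 1049 N
τ_a = K_W·8F_aD/(πd³) = 1.1420 × 159.56 = 182.21 MPa
τ_m = K_s·8F_mD/(πd³) = 1.0491 × 242.23 = 254.11 MPa
Goodman: 1/n_f = τ_a/S_se + τ_m/S_su = 182.21/167 + 254.11/489 = 1.09111 + 0.51966 = 1.6108
n_f = 1/1.6108 = 0.6208

0.621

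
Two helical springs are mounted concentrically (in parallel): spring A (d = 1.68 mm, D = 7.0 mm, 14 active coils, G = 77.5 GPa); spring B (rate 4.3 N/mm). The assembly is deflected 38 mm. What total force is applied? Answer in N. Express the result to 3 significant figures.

774 N

k_A = Gd⁴/(8D³N_a) = (77.5×10³)(1.68⁴)/(8·7.0³·14) = 16.07 N/mm
Parallel: k_eq = 16.07 + 4.3 = 20.37 N/mm
F = k_eq·δ = 20.37·38 = 774.08 N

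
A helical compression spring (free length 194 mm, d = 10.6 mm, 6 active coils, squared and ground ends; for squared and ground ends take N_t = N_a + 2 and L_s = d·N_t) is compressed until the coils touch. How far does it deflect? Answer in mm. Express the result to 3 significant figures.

109 mm

N_t = 8; L_s = 10.6·8 = 84.8 mm
δ_solid = L₀ − L_s = 194 − 84.8 = 109.2 mm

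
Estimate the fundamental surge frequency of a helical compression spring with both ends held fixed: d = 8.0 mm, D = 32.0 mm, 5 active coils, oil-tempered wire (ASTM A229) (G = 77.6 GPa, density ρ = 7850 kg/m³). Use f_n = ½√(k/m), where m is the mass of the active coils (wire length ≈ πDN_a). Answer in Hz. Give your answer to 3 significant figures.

k = Gd⁴/(8D³N_a) = (77.6×10³)(8.0⁴)/(8·32.0³·5) = 242.5 N/mm = 2.425e+05 N/m
Wire length L = πDN_a = π·32.0·5 = 502.65 mm
m = ρ·(πd²/4)·L = 7850 × 50.265×10⁻⁶ m² × 0.50265 m = 0.19834 kg
f_n = ½√(k/m) = 0.5·√(2.425e+05/0.19834) = 0.5·√(1.2227e+06) = 552.87 Hz

553 Hz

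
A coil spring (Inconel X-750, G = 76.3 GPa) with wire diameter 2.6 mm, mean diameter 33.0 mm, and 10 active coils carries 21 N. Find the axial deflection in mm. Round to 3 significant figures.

k = Gd⁴/(8D³N_a) = (76.3×10³)(2.6⁴)/(8·33.0³·10) = 1.2128 N/mm
δ = F/k = 21 / 1.2128 = 17.315 mm

17.3 mm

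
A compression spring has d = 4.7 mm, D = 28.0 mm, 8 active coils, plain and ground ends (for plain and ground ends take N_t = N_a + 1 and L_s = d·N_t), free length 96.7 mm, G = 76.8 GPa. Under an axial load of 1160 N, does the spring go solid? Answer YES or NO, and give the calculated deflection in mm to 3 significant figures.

k = Gd⁴/(8D³N_a) = (76.8×10³)(4.7⁴)/(8·28.0³·8) = 26.675 N/mm
N_t = 9; L_s = 4.7·9 = 42.3 mm; δ_solid = L₀ − L_s = 96.7 − 42.3 = 54.4 mm
δ = F/k = 1160/26.675 = 43.487 mm
δ < δ_solid → spring does not go solid

NO, δ = 43.5 mm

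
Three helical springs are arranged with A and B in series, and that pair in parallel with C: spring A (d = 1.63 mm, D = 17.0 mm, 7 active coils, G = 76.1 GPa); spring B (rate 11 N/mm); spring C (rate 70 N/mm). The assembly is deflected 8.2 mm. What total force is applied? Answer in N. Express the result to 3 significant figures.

k_A = Gd⁴/(8D³N_a) = (76.1×10³)(1.63⁴)/(8·17.0³·7) = 1.9525 N/mm
Springs A,B series: k_AB = 1/(1/1.9525+1/11) = 1.6582 N/mm; parallel with C: k_eq = 1.6582+70 = 71.658 N/mm
F = k_eq·δ = 71.658·8.2 = 587.6 N

588 N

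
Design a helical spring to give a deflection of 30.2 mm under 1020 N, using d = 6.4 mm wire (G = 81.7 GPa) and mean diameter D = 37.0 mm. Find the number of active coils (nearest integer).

Required rate k = F/δ = 1020/30.2 = 33.775 N/mm
N_a = Gd⁴/(8D³k) = (81.7×10³ × 6.4⁴)/(8 × 37.0³ × 33.775)
    = 1.3707e+08 / 1.36864e+07 = 10.02 → 10 coils

10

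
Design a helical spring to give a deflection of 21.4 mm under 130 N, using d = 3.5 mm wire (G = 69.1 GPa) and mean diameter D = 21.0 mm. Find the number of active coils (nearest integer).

23

Required rate k = F/δ = 130/21.4 = 6.0748 N/mm
N_a = Gd⁴/(8D³k) = (69.1×10³ × 3.5⁴)/(8 × 21.0³ × 6.0748)
    = 1.03693e+07 / 450067 = 23.04 → 23 coils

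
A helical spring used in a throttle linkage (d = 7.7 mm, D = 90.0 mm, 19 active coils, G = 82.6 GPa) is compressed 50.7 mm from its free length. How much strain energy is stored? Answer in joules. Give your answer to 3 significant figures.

k = Gd⁴/(8D³N_a) = (82.6×10³)(7.7⁴)/(8·90.0³·19) = 2.6204 N/mm
U = ½kδ² = 0.5 × 2.6204 × 50.7² = 3367.9 N·mm = 3.3679 J

3.37 J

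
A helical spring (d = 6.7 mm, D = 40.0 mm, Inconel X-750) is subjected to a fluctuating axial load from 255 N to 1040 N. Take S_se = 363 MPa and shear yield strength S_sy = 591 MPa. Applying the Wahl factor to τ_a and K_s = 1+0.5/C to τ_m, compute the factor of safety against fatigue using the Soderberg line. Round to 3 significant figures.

C = D/d = 40.0/6.7 = 5.9701; K_W = (4C−1)/(4C−4)+0.615/C = 1.2539; K_s = 1+0.5/C = 1.0837
F_a = (F_max−F_min)/2 = 392.5 N; F_m = (F_max+F_min)/2 = 647.5 N
τ_a = K_W·8F_aD/(πd³) = 1.2539 × 132.93 = 166.68 MPa
τ_m = K_s·8F_mD/(πd³) = 1.0837 × 219.29 = 237.65 MPa
Soderberg: 1/n_f = τ_a/S_se + τ_m/S_sy = 166.68/363 + 237.65/591 = 0.45917 + 0.40212 = 0.86129
n_f = 1/0.86129 = 1.161

1.16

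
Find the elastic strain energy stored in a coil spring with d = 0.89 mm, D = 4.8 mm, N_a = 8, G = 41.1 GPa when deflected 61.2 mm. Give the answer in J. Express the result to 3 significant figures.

k = Gd⁴/(8D³N_a) = (41.1×10³)(0.89⁴)/(8·4.8³·8) = 3.6433 N/mm
U = ½kδ² = 0.5 × 3.6433 × 61.2² = 6822.9 N·mm = 6.8229 J

6.82 J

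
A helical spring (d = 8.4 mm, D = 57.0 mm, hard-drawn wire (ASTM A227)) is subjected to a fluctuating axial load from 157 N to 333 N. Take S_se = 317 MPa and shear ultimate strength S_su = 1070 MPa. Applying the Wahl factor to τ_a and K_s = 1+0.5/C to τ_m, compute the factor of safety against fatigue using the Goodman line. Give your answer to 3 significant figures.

C = D/d = 57.0/8.4 = 6.7857; K_W = (4C−1)/(4C−4)+0.615/C = 1.2203; K_s = 1+0.5/C = 1.0737
F_a = (F_max−F_min)/2 = 88 N; F_m = (F_max+F_min)/2 = 245 N
τ_a = K_W·8F_aD/(πd³) = 1.2203 × 21.551 = 26.297 MPa
τ_m = K_s·8F_mD/(πd³) = 1.0737 × 59.999 = 64.42 MPa
Goodman: 1/n_f = τ_a/S_se + τ_m/S_su = 26.297/317 + 64.42/1070 = 0.08296 + 0.06021 = 0.14316
n_f = 1/0.14316 = 6.985

6.99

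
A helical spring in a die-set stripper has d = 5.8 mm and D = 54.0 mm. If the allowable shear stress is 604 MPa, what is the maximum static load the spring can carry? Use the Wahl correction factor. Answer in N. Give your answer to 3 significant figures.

C = D/d = 54.0/5.8 = 9.3103
K_W = (4C−1)/(4C−4) + 0.615/C = 36.241/33.241 + 0.0661 = 1.1563
τ_max = K·8FD/(πd³) → F_max = τ_allow·πd³/(8DK)
F_max = 604·π·5.8³/(8·54.0·1.1563) = 3.7023e+05/499.52 = 741.16 N

741 N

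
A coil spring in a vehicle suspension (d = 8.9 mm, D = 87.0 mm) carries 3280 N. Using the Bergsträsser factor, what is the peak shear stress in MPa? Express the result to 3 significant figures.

Spring index C = D/d = 87.0/8.9 = 9.7753
K_B = (4C+2)/(4C−3) = 41.101/36.101 = 1.1385
τ₀ = 8FD/(πd³) = 8·3280·87.0/(π·8.9³) = 2.28288e+06/2214.7 = 1030.8 MPa
τ_max = K·τ₀ = 1.1385 × 1030.8 = 1173.5 MPa

1170 MPa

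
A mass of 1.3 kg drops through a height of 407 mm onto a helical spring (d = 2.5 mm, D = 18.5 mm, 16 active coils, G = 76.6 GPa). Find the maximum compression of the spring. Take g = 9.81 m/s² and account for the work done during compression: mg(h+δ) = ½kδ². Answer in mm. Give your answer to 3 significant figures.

56.6 mm

k = Gd⁴/(8D³N_a) = (76.6×10³)(2.5⁴)/(8·18.5³·16) = 3.692 N/mm
W = mg = 1.3 × 9.81 = 12.753 N
½kδ² − Wδ − Wh = 0 → δ = (W + √(W² + 2kWh))/k
δ = (12.753 + √(162.64 + 38326.6))/3.692 = (12.753 + 196.19)/3.692 = 56.592 mm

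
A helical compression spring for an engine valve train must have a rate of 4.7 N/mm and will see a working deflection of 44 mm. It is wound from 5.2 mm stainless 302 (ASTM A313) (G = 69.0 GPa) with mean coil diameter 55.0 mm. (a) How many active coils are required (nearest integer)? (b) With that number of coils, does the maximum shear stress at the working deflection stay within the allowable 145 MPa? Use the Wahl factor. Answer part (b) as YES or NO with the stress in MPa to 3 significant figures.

N_a = Gd⁴/(8D³k) = (69.0×10³)(5.2⁴)/(8·55.0³·4.7) = 8.065 → N_a = 8
Actual rate k = Gd⁴/(8D³·8) = 4.738 N/mm
Working load F = kδ = 4.738·44 = 208.47 N
C = 55.0/5.2 = 10.5769; K_W = (4C−1)/(4C−4)+0.615/C = 1.1365
τ_max = K_W·8FD/(πd³) = 1.1365·207.65 = 235.99 MPa
τ_max > 145 MPa → exceeds allowable

(a) 8 coils; (b) NO, τ_max = 236 MPa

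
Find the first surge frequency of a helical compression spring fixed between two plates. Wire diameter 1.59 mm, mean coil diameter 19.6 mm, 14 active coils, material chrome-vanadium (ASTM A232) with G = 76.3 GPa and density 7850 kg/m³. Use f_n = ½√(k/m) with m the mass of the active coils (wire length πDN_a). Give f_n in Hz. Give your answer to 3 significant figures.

104 Hz

k = Gd⁴/(8D³N_a) = (76.3×10³)(1.59⁴)/(8·19.6³·14) = 0.57826 N/mm = 578.26 N/m
Wire length L = πDN_a = π·19.6·14 = 862.05 mm
m = ρ·(πd²/4)·L = 7850 × 1.9856×10⁻⁶ m² × 0.86205 m = 0.013437 kg
f_n = ½√(k/m) = 0.5·√(578.26/0.013437) = 0.5·√(43037) = 103.73 Hz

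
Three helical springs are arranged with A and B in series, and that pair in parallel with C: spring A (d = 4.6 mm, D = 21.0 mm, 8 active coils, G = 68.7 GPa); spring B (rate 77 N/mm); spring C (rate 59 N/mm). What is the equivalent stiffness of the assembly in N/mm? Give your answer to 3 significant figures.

90.0 N/mm

k_A = Gd⁴/(8D³N_a) = (68.7×10³)(4.6⁴)/(8·21.0³·8) = 51.898 N/mm
Springs A,B series: k_AB = 1/(1/51.898+1/77) = 31.002 N/mm; parallel with C: k_eq = 31.002+59 = 90.002 N/mm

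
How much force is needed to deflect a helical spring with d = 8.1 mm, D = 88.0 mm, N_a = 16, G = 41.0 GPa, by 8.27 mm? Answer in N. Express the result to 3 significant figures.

16.7 N

k = Gd⁴/(8D³N_a) = (41.0×10³)(8.1⁴)/(8·88.0³·16) = 2.0233 N/mm
F = k·δ = 2.0233 × 8.27 = 16.733 N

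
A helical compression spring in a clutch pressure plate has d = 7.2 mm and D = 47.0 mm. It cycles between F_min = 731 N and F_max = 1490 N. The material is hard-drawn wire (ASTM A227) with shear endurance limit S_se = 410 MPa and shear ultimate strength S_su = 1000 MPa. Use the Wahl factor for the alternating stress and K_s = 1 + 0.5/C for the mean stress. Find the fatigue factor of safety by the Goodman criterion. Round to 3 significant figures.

1.34

C = D/d = 47.0/7.2 = 6.5278; K_W = (4C−1)/(4C−4)+0.615/C = 1.2299; K_s = 1+0.5/C = 1.0766
F_a = (F_max−F_min)/2 = 379.5 N; F_m = (F_max+F_min)/2 = 1110.5 N
τ_a = K_W·8F_aD/(πd³) = 1.2299 × 121.69 = 149.66 MPa
τ_m = K_s·8F_mD/(πd³) = 1.0766 × 356.09 = 383.36 MPa
Goodman: 1/n_f = τ_a/S_se + τ_m/S_su = 149.66/410 + 383.36/1000 = 0.36504 + 0.38336 = 0.7484
n_f = 1/0.7484 = 1.336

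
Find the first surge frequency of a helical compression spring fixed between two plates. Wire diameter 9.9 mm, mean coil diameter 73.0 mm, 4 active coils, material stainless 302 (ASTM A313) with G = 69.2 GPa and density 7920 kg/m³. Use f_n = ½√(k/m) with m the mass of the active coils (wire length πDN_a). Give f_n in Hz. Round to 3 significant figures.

154 Hz

k = Gd⁴/(8D³N_a) = (69.2×10³)(9.9⁴)/(8·73.0³·4) = 53.398 N/mm = 53398 N/m
Wire length L = πDN_a = π·73.0·4 = 917.35 mm
m = ρ·(πd²/4)·L = 7920 × 76.977×10⁻⁶ m² × 0.91735 m = 0.55927 kg
f_n = ½√(k/m) = 0.5·√(53398/0.55927) = 0.5·√(95480) = 154.5 Hz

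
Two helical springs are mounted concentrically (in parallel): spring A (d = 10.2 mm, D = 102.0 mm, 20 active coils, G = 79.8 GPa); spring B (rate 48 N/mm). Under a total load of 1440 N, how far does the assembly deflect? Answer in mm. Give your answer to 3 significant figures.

k_A = Gd⁴/(8D³N_a) = (79.8×10³)(10.2⁴)/(8·102.0³·20) = 5.0872 N/mm
Parallel: k_eq = 5.0872 + 48 = 53.087 N/mm
δ = F/k_eq = 1440/53.087 = 27.125 mm

27.1 mm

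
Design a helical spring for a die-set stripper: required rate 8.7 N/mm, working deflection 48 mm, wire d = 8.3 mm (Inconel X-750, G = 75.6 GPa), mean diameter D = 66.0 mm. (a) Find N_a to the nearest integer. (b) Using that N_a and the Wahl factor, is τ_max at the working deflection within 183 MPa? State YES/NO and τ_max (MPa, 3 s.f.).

N_a = Gd⁴/(8D³k) = (75.6×10³)(8.3⁴)/(8·66.0³·8.7) = 17.93 → N_a = 18
Actual rate k = Gd⁴/(8D³·18) = 8.6664 N/mm
Working load F = kδ = 8.6664·48 = 415.99 N
C = 66.0/8.3 = 7.9518; K_W = (4C−1)/(4C−4)+0.615/C = 1.1852
τ_max = K_W·8FD/(πd³) = 1.1852·122.27 = 144.92 MPa
τ_max ≤ 183 MPa → acceptable

(a) 18 coils; (b) YES, τ_max = 145 MPa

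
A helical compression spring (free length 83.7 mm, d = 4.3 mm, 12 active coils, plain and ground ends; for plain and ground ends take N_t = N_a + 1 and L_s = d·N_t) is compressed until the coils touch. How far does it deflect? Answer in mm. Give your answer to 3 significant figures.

N_t = 13; L_s = 4.3·13 = 55.9 mm
δ_solid = L₀ − L_s = 83.7 − 55.9 = 27.8 mm

27.8 mm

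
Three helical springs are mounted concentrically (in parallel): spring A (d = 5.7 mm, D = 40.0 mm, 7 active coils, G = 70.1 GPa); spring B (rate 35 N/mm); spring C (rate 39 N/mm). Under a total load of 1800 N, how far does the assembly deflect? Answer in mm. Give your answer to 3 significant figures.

19.0 mm

k_A = Gd⁴/(8D³N_a) = (70.1×10³)(5.7⁴)/(8·40.0³·7) = 20.647 N/mm
Parallel: k_eq = 20.647 + 35 + 39 = 94.647 N/mm
δ = F/k_eq = 1800/94.647 = 19.018 mm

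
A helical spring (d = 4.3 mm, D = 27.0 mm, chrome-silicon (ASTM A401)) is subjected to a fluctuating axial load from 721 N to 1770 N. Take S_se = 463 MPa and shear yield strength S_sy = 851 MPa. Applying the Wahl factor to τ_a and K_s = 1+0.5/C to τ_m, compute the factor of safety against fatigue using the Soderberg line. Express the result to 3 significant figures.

0.387

C = D/d = 27.0/4.3 = 6.2791; K_W = (4C−1)/(4C−4)+0.615/C = 1.2400; K_s = 1+0.5/C = 1.0796
F_a = (F_max−F_min)/2 = 524.5 N; F_m = (F_max+F_min)/2 = 1245.5 N
τ_a = K_W·8F_aD/(πd³) = 1.2400 × 453.57 = 562.43 MPa
τ_m = K_s·8F_mD/(πd³) = 1.0796 × 1077.1 = 1162.8 MPa
Soderberg: 1/n_f = τ_a/S_se + τ_m/S_sy = 562.43/463 + 1162.8/851 = 1.21476 + 1.36643 = 2.5812
n_f = 1/2.5812 = 0.3874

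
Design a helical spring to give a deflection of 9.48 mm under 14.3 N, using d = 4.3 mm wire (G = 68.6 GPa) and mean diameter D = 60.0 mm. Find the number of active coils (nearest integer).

Required rate k = F/δ = 14.3/9.48 = 1.5084 N/mm
N_a = Gd⁴/(8D³k) = (68.6×10³ × 4.3⁴)/(8 × 60.0³ × 1.5084)
    = 2.3453e+07 / 2.60658e+06 = 8.998 → 9 coils

9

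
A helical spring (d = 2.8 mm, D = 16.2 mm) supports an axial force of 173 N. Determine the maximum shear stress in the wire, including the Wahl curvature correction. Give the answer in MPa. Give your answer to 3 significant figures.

Spring index C = D/d = 16.2/2.8 = 5.7857
K_W = (4C−1)/(4C−4) + 0.615/C = 22.143/19.143 + 0.1063 = 1.2630
τ₀ = 8FD/(πd³) = 8·173·16.2/(π·2.8³) = 22420.8/68.964 = 325.11 MPa
τ_max = K·τ₀ = 1.2630 × 325.11 = 410.62 MPa

411 MPa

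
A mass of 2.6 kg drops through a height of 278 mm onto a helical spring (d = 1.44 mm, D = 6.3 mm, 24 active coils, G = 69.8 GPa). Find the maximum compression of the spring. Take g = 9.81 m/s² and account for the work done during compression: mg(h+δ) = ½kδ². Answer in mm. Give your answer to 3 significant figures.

51.9 mm

k = Gd⁴/(8D³N_a) = (69.8×10³)(1.44⁴)/(8·6.3³·24) = 6.2515 N/mm
W = mg = 2.6 × 9.81 = 25.506 N
½kδ² − Wδ − Wh = 0 → δ = (W + √(W² + 2kWh))/k
δ = (25.506 + √(650.56 + 88654.3))/6.2515 = (25.506 + 298.84)/6.2515 = 51.883 mm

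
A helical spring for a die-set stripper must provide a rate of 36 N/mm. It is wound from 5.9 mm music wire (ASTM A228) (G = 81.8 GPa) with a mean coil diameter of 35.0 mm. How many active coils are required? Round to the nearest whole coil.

N_a = Gd⁴/(8D³k) = (81.8×10³ × 5.9⁴)/(8 × 35.0³ × 36)
    = 9.912e+07 / 1.2348e+07 = 8.027 → 8 coils

8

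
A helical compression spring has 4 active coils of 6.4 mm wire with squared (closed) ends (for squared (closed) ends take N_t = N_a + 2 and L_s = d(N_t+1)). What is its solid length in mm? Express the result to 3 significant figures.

squared (closed) ends: N_t = N_a + 2 = 4 + 2 = 6
L_s = d·(N_t+1) = 6.4 × 7 = 44.8 mm

44.8 mm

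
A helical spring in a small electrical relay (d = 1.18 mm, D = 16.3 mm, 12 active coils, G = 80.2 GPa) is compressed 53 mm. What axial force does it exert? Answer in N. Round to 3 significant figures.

k = Gd⁴/(8D³N_a) = (80.2×10³)(1.18⁴)/(8·16.3³·12) = 0.374 N/mm
F = k·δ = 0.374 × 53 = 19.822 N

19.8 N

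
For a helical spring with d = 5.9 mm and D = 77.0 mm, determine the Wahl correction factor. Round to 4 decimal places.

1.1094

C = D/d = 77.0/5.9 = 13.0508
K_W = (4C−1)/(4C−4) + 0.615/C = 51.203/48.203 + 0.0471 = 1.1094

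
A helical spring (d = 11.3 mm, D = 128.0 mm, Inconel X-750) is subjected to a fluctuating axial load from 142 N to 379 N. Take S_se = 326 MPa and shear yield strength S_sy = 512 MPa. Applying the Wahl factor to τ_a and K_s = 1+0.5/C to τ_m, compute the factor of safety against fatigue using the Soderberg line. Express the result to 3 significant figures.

4.70

C = D/d = 128.0/11.3 = 11.3274; K_W = (4C−1)/(4C−4)+0.615/C = 1.1269; K_s = 1+0.5/C = 1.0441
F_a = (F_max−F_min)/2 = 118.5 N; F_m = (F_max+F_min)/2 = 260.5 N
τ_a = K_W·8F_aD/(πd³) = 1.1269 × 26.769 = 30.166 MPa
τ_m = K_s·8F_mD/(πd³) = 1.0441 × 58.847 = 61.444 MPa
Soderberg: 1/n_f = τ_a/S_se + τ_m/S_sy = 30.166/326 + 61.444/512 = 0.09254 + 0.12001 = 0.21254
n_f = 1/0.21254 = 4.705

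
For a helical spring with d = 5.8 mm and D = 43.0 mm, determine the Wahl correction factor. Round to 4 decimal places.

C = D/d = 43.0/5.8 = 7.4138
K_W = (4C−1)/(4C−4) + 0.615/C = 28.655/25.655 + 0.0830 = 1.1999

1.1999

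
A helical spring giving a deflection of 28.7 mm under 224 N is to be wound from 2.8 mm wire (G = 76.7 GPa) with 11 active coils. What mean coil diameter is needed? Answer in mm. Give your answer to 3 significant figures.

Required rate k = F/δ = 224/28.7 = 7.8049 N/mm
D = (Gd⁴/(8N_a·k))^(1/3) = (76.7×10³·2.8⁴/(8·11·7.8049))^(1/3)
  = (6864.02)^(1/3) = 19.0046 mm

19.0 mm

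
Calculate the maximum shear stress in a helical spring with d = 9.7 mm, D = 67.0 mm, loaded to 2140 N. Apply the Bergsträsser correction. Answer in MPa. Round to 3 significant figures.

Spring index C = D/d = 67.0/9.7 = 6.9072
K_B = (4C+2)/(4C−3) = 29.629/24.629 = 1.2030
τ₀ = 8FD/(πd³) = 8·2140·67.0/(π·9.7³) = 1.14704e+06/2867.2 = 400.05 MPa
τ_max = K·τ₀ = 1.2030 × 400.05 = 481.26 MPa

481 MPa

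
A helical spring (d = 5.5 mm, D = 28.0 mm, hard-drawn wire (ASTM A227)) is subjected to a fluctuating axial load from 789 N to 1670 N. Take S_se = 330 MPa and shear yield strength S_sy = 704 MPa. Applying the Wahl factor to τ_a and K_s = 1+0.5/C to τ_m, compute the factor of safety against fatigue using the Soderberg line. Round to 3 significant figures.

C = D/d = 28.0/5.5 = 5.0909; K_W = (4C−1)/(4C−4)+0.615/C = 1.3041; K_s = 1+0.5/C = 1.0982
F_a = (F_max−F_min)/2 = 440.5 N; F_m = (F_max+F_min)/2 = 1229.5 N
τ_a = K_W·8F_aD/(πd³) = 1.3041 × 188.78 = 246.19 MPa
τ_m = K_s·8F_mD/(πd³) = 1.0982 × 526.91 = 578.66 MPa
Soderberg: 1/n_f = τ_a/S_se + τ_m/S_sy = 246.19/330 + 578.66/704 = 0.74605 + 0.82196 = 1.568
n_f = 1/1.568 = 0.6378

0.638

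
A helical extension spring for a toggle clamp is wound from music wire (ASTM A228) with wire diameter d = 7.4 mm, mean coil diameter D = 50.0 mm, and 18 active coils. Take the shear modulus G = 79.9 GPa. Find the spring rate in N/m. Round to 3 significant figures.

13300 N/m

k = Gd⁴/(8D³N_a) = (79.9×10³ × 7.4⁴) / (8 × 50.0³ × 18)
  = 2.39593e+08 / 1.8e+07 = 13.311 N/mm = 13311 N/m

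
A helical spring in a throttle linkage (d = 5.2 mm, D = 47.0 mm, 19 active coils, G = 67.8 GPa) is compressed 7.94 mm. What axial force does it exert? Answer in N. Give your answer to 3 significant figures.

24.9 N

k = Gd⁴/(8D³N_a) = (67.8×10³)(5.2⁴)/(8·47.0³·19) = 3.1413 N/mm
F = k·δ = 3.1413 × 7.94 = 24.942 N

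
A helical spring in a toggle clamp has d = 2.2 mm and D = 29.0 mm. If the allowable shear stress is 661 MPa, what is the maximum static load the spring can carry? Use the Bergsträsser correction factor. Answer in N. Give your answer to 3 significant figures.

C = D/d = 29.0/2.2 = 13.1818
K_B = (4C+2)/(4C−3) = 54.727/49.727 = 1.1005
τ_max = K·8FD/(πd³) → F_max = τ_allow·πd³/(8DK)
F_max = 661·π·2.2³/(8·29.0·1.1005) = 22112/255.33 = 86.601 N

86.6 N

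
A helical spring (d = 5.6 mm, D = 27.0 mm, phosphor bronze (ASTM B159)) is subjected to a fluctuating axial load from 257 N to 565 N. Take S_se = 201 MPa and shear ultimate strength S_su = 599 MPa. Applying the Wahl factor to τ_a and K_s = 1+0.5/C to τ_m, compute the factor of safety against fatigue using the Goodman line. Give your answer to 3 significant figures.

C = D/d = 27.0/5.6 = 4.8214; K_W = (4C−1)/(4C−4)+0.615/C = 1.3238; K_s = 1+0.5/C = 1.1037
F_a = (F_max−F_min)/2 = 154 N; F_m = (F_max+F_min)/2 = 411 N
τ_a = K_W·8F_aD/(πd³) = 1.3238 × 60.292 = 79.816 MPa
τ_m = K_s·8F_mD/(πd³) = 1.1037 × 160.91 = 177.6 MPa
Goodman: 1/n_f = τ_a/S_se + τ_m/S_su = 79.816/201 + 177.6/599 = 0.39709 + 0.29649 = 0.69358
n_f = 1/0.69358 = 1.442

1.44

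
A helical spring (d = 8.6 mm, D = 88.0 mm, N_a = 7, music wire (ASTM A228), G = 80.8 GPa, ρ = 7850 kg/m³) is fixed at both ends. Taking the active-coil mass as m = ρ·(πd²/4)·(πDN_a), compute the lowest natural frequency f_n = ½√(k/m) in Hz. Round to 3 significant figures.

57.3 Hz

k = Gd⁴/(8D³N_a) = (80.8×10³)(8.6⁴)/(8·88.0³·7) = 11.582 N/mm = 11582 N/m
Wire length L = πDN_a = π·88.0·7 = 1935.2 mm
m = ρ·(πd²/4)·L = 7850 × 58.088×10⁻⁶ m² × 1.9352 m = 0.88244 kg
f_n = ½√(k/m) = 0.5·√(11582/0.88244) = 0.5·√(13124) = 57.281 Hz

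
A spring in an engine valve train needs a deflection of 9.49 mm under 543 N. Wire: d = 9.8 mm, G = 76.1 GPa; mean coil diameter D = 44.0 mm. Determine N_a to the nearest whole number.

Required rate k = F/δ = 543/9.49 = 57.218 N/mm
N_a = Gd⁴/(8D³k) = (76.1×10³ × 9.8⁴)/(8 × 44.0³ × 57.218)
    = 7.01922e+08 / 3.89925e+07 = 18 → 18 coils

18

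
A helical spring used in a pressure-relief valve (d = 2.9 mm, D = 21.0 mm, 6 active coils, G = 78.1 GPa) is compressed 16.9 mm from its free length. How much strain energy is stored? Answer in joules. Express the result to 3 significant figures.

1.77 J

k = Gd⁴/(8D³N_a) = (78.1×10³)(2.9⁴)/(8·21.0³·6) = 12.426 N/mm
U = ½kδ² = 0.5 × 12.426 × 16.9² = 1774.5 N·mm = 1.7745 J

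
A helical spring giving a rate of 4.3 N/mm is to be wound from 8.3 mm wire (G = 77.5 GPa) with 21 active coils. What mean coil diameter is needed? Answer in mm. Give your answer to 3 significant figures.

D = (Gd⁴/(8N_a·k))^(1/3) = (77.5×10³·8.3⁴/(8·21·4.3))^(1/3)
  = (509139)^(1/3) = 79.8507 mm

79.9 mm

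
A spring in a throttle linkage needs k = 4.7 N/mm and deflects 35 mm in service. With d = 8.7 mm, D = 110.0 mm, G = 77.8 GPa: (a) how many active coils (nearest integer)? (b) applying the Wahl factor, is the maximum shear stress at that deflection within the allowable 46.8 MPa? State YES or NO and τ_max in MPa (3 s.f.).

N_a = Gd⁴/(8D³k) = (77.8×10³)(8.7⁴)/(8·110.0³·4.7) = 8.906 → N_a = 9
Actual rate k = Gd⁴/(8D³·9) = 4.651 N/mm
Working load F = kδ = 4.651·35 = 162.78 N
C = 110.0/8.7 = 12.6437; K_W = (4C−1)/(4C−4)+0.615/C = 1.1131
τ_max = K_W·8FD/(πd³) = 1.1131·69.245 = 77.074 MPa
τ_max > 46.8 MPa → exceeds allowable

(a) 9 coils; (b) NO, τ_max = 77.1 MPa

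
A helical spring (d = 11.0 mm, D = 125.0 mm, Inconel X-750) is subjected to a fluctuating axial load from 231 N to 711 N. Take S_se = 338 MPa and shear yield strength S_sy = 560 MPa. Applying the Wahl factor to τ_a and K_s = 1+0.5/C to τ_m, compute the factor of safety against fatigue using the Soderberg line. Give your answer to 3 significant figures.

2.49

C = D/d = 125.0/11.0 = 11.3636; K_W = (4C−1)/(4C−4)+0.615/C = 1.1265; K_s = 1+0.5/C = 1.0440
F_a = (F_max−F_min)/2 = 240 N; F_m = (F_max+F_min)/2 = 471 N
τ_a = K_W·8F_aD/(πd³) = 1.1265 × 57.396 = 64.656 MPa
τ_m = K_s·8F_mD/(πd³) = 1.0440 × 112.64 = 117.6 MPa
Soderberg: 1/n_f = τ_a/S_se + τ_m/S_sy = 64.656/338 + 117.6/560 = 0.19129 + 0.20999 = 0.40128
n_f = 1/0.40128 = 2.492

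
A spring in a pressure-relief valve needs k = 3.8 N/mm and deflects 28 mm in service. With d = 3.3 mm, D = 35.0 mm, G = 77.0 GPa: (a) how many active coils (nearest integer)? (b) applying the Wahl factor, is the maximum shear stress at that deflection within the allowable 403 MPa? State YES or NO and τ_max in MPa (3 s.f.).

N_a = Gd⁴/(8D³k) = (77.0×10³)(3.3⁴)/(8·35.0³·3.8) = 7.006 → N_a = 7
Actual rate k = Gd⁴/(8D³·7) = 3.8032 N/mm
Working load F = kδ = 3.8032·28 = 106.49 N
C = 35.0/3.3 = 10.6061; K_W = (4C−1)/(4C−4)+0.615/C = 1.1361
τ_max = K_W·8FD/(πd³) = 1.1361·264.11 = 300.04 MPa
τ_max ≤ 403 MPa → acceptable

(a) 7 coils; (b) YES, τ_max = 300 MPa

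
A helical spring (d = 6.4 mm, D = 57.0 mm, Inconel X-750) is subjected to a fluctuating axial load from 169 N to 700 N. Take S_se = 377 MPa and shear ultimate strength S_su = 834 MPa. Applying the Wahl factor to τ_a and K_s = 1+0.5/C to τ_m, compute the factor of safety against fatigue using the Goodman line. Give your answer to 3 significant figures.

C = D/d = 57.0/6.4 = 8.9062; K_W = (4C−1)/(4C−4)+0.615/C = 1.1639; K_s = 1+0.5/C = 1.0561
F_a = (F_max−F_min)/2 = 265.5 N; F_m = (F_max+F_min)/2 = 434.5 N
τ_a = K_W·8F_aD/(πd³) = 1.1639 × 147.01 = 171.1 MPa
τ_m = K_s·8F_mD/(πd³) = 1.0561 × 240.58 = 254.09 MPa
Goodman: 1/n_f = τ_a/S_se + τ_m/S_su = 171.1/377 + 254.09/834 = 0.45386 + 0.30466 = 0.75852
n_f = 1/0.75852 = 1.318

1.32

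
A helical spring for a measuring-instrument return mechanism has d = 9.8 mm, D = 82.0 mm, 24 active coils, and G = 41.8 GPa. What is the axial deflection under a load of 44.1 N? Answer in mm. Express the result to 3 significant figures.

k = Gd⁴/(8D³N_a) = (41.8×10³)(9.8⁴)/(8·82.0³·24) = 3.642 N/mm
δ = F/k = 44.1 / 3.642 = 12.109 mm

12.1 mm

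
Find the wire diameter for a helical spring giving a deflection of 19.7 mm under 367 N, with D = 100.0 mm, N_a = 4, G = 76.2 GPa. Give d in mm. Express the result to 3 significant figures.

9.40 mm

Required rate k = F/δ = 367/19.7 = 18.629 N/mm
d = (8D³N_a·k / G)^(1/4) = (8·100.0³·4·18.629 / (76.2×10³))^0.25
  = (7823.4)^0.25 = 9.4048 mm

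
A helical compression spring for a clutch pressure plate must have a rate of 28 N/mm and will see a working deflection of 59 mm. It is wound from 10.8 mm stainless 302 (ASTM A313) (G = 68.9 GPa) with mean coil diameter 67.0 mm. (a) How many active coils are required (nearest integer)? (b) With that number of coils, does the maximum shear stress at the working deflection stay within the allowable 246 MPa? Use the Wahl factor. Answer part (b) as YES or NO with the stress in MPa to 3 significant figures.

N_a = Gd⁴/(8D³k) = (68.9×10³)(10.8⁴)/(8·67.0³·28) = 13.91 → N_a = 14
Actual rate k = Gd⁴/(8D³·14) = 27.827 N/mm
Working load F = kδ = 27.827·59 = 1641.8 N
C = 67.0/10.8 = 6.2037; K_W = (4C−1)/(4C−4)+0.615/C = 1.2433
τ_max = K_W·8FD/(πd³) = 1.2433·222.37 = 276.46 MPa
τ_max > 246 MPa → exceeds allowable

(a) 14 coils; (b) NO, τ_max = 276 MPa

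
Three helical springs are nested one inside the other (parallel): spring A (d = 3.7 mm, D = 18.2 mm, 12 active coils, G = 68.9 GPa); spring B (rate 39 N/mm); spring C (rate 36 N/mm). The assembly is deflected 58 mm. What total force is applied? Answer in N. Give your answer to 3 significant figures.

5640 N

k_A = Gd⁴/(8D³N_a) = (68.9×10³)(3.7⁴)/(8·18.2³·12) = 22.312 N/mm
Parallel: k_eq = 22.312 + 39 + 36 = 97.312 N/mm
F = k_eq·δ = 97.312·58 = 5644.1 N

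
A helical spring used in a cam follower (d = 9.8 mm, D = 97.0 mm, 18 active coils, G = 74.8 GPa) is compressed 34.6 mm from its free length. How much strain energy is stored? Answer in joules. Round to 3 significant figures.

k = Gd⁴/(8D³N_a) = (74.8×10³)(9.8⁴)/(8·97.0³·18) = 5.2496 N/mm
U = ½kδ² = 0.5 × 5.2496 × 34.6² = 3142.3 N·mm = 3.1423 J

3.14 J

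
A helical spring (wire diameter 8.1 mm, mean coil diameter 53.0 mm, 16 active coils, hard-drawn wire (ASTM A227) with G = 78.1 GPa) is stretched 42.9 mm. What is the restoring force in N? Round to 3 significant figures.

757 N

k = Gd⁴/(8D³N_a) = (78.1×10³)(8.1⁴)/(8·53.0³·16) = 17.642 N/mm
F = k·δ = 17.642 × 42.9 = 756.85 N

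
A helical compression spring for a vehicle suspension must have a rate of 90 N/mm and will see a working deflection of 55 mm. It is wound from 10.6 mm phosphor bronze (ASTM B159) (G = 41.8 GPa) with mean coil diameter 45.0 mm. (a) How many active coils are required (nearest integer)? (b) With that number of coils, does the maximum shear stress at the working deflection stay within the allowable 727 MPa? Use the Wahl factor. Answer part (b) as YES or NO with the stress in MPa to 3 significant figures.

(a) 8 coils; (b) YES, τ_max = 659 MPa

N_a = Gd⁴/(8D³k) = (41.8×10³)(10.6⁴)/(8·45.0³·90) = 8.043 → N_a = 8
Actual rate k = Gd⁴/(8D³·8) = 90.486 N/mm
Working load F = kδ = 90.486·55 = 4976.7 N
C = 45.0/10.6 = 4.2453; K_W = (4C−1)/(4C−4)+0.615/C = 1.3760
τ_max = K_W·8FD/(πd³) = 1.3760·478.83 = 658.85 MPa
τ_max ≤ 727 MPa → acceptable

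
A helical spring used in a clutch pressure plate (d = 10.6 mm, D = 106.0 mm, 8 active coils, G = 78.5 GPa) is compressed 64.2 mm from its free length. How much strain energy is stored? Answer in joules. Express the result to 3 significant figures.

k = Gd⁴/(8D³N_a) = (78.5×10³)(10.6⁴)/(8·106.0³·8) = 13.002 N/mm
U = ½kδ² = 0.5 × 13.002 × 64.2² = 26794 N·mm = 26.794 J

26.8 J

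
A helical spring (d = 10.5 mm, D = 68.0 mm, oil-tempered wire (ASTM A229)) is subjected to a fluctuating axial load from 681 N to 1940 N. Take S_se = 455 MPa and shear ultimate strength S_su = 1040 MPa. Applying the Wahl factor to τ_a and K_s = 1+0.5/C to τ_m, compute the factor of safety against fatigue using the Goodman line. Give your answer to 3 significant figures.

C = D/d = 68.0/10.5 = 6.4762; K_W = (4C−1)/(4C−4)+0.615/C = 1.2319; K_s = 1+0.5/C = 1.0772
F_a = (F_max−F_min)/2 = 629.5 N; F_m = (F_max+F_min)/2 = 1310.5 N
τ_a = K_W·8F_aD/(πd³) = 1.2319 × 94.162 = 116 MPa
τ_m = K_s·8F_mD/(πd³) = 1.0772 × 196.03 = 211.16 MPa
Goodman: 1/n_f = τ_a/S_se + τ_m/S_su = 116/455 + 211.16/1040 = 0.25495 + 0.20304 = 0.45799
n_f = 1/0.45799 = 2.183

2.18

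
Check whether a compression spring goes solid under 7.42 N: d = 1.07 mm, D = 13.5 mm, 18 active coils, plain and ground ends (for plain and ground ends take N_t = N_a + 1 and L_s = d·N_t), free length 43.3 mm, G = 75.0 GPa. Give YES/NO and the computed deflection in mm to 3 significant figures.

YES, δ = 26.7 mm

k = Gd⁴/(8D³N_a) = (75.0×10³)(1.07⁴)/(8·13.5³·18) = 0.27748 N/mm
N_t = 19; L_s = 1.07·19 = 20.33 mm; δ_solid = L₀ − L_s = 43.3 − 20.33 = 22.97 mm
δ = F/k = 7.42/0.27748 = 26.741 mm
δ ≥ δ_solid → spring goes solid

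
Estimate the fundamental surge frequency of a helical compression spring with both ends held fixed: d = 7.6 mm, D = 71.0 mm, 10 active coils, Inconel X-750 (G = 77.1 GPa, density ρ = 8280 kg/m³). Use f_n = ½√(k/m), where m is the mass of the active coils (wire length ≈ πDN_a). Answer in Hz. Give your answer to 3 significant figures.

51.8 Hz

k = Gd⁴/(8D³N_a) = (77.1×10³)(7.6⁴)/(8·71.0³·10) = 8.9835 N/mm = 8983.5 N/m
Wire length L = πDN_a = π·71.0·10 = 2230.5 mm
m = ρ·(πd²/4)·L = 8280 × 45.365×10⁻⁶ m² × 2.2305 m = 0.83783 kg
f_n = ½√(k/m) = 0.5·√(8983.5/0.83783) = 0.5·√(10722) = 51.774 Hz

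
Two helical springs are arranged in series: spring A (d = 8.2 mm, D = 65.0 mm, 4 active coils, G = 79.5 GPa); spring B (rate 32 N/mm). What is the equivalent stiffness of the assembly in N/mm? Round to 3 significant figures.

18.0 N/mm

k_A = Gd⁴/(8D³N_a) = (79.5×10³)(8.2⁴)/(8·65.0³·4) = 40.901 N/mm
Series: 1/k_eq = 1/40.901 + 1/32 = 0.055699; k_eq = 17.954 N/mm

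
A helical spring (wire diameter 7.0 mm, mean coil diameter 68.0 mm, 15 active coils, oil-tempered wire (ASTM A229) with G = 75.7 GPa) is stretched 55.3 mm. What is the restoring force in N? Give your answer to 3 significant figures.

266 N

k = Gd⁴/(8D³N_a) = (75.7×10³)(7.0⁴)/(8·68.0³·15) = 4.817 N/mm
F = k·δ = 4.817 × 55.3 = 266.38 N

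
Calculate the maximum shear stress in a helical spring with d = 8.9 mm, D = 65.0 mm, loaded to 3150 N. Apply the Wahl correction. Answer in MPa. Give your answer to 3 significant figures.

Spring index C = D/d = 65.0/8.9 = 7.3034
K_W = (4C−1)/(4C−4) + 0.615/C = 28.213/25.213 + 0.0842 = 1.2032
τ₀ = 8FD/(πd³) = 8·3150·65.0/(π·8.9³) = 1.638e+06/2214.7 = 739.6 MPa
τ_max = K·τ₀ = 1.2032 × 739.6 = 889.87 MPa

890 MPa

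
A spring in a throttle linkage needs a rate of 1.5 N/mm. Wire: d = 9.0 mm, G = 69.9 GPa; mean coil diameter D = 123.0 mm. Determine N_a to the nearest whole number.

21

N_a = Gd⁴/(8D³k) = (69.9×10³ × 9.0⁴)/(8 × 123.0³ × 1.5)
    = 4.58614e+08 / 2.23304e+07 = 20.54 → 21 coils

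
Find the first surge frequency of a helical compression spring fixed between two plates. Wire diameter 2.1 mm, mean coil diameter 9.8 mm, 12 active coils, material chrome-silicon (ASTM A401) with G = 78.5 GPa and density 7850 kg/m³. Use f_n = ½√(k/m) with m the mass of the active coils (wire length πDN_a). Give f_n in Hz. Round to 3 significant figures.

648 Hz

k = Gd⁴/(8D³N_a) = (78.5×10³)(2.1⁴)/(8·9.8³·12) = 16.897 N/mm = 16897 N/m
Wire length L = πDN_a = π·9.8·12 = 369.45 mm
m = ρ·(πd²/4)·L = 7850 × 3.4636×10⁻⁶ m² × 0.36945 m = 0.010045 kg
f_n = ½√(k/m) = 0.5·√(16897/0.010045) = 0.5·√(1.6821e+06) = 648.47 Hz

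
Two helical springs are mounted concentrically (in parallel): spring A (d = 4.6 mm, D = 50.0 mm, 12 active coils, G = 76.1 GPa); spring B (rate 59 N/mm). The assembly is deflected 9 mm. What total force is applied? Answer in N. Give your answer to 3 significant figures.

k_A = Gd⁴/(8D³N_a) = (76.1×10³)(4.6⁴)/(8·50.0³·12) = 2.8395 N/mm
Parallel: k_eq = 2.8395 + 59 = 61.839 N/mm
F = k_eq·δ = 61.839·9 = 556.56 N

557 N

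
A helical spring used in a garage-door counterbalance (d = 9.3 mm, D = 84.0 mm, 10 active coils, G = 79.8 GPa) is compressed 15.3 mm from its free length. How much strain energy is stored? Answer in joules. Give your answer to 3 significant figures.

1.47 J

k = Gd⁴/(8D³N_a) = (79.8×10³)(9.3⁴)/(8·84.0³·10) = 12.589 N/mm
U = ½kδ² = 0.5 × 12.589 × 15.3² = 1473.5 N·mm = 1.4735 J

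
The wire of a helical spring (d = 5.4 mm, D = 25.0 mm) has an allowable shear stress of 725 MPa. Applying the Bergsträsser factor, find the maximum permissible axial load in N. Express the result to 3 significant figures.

C = D/d = 25.0/5.4 = 4.6296
K_B = (4C+2)/(4C−3) = 20.519/15.519 = 1.3222
τ_max = K·8FD/(πd³) → F_max = τ_allow·πd³/(8DK)
F_max = 725·π·5.4³/(8·25.0·1.3222) = 3.5865e+05/264.44 = 1356.3 N

1360 N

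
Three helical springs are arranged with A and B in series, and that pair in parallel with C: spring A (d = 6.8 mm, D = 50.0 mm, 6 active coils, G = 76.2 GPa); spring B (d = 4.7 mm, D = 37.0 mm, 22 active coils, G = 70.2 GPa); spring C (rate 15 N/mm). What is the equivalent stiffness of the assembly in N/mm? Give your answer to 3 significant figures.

k_A = Gd⁴/(8D³N_a) = (76.2×10³)(6.8⁴)/(8·50.0³·6) = 27.154 N/mm
k_B = Gd⁴/(8D³N_a) = (70.2×10³)(4.7⁴)/(8·37.0³·22) = 3.8425 N/mm
Springs A,B series: k_AB = 1/(1/27.154+1/3.8425) = 3.3661 N/mm; parallel with C: k_eq = 3.3661+15 = 18.366 N/mm

18.4 N/mm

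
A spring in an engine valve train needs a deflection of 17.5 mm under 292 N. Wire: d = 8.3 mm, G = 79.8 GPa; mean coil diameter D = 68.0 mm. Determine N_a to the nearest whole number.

Required rate k = F/δ = 292/17.5 = 16.686 N/mm
N_a = Gd⁴/(8D³k) = (79.8×10³ × 8.3⁴)/(8 × 68.0³ × 16.686)
    = 3.78717e+08 / 4.19722e+07 = 9.023 → 9 coils

9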